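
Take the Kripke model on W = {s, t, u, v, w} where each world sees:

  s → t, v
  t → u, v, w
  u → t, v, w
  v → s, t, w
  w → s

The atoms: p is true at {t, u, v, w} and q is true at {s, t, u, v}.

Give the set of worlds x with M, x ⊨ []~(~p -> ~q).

s: successors {t, v}; ~(~p -> ~q) there: t:F, v:F. ✗
t: successors {u, v, w}; ~(~p -> ~q) there: u:F, v:F, w:F. ✗
u: successors {t, v, w}; ~(~p -> ~q) there: t:F, v:F, w:F. ✗
v: successors {s, t, w}; ~(~p -> ~q) there: s:T, t:F, w:F. ✗
w: successors {s}; ~(~p -> ~q) there: s:T. ✓

{w}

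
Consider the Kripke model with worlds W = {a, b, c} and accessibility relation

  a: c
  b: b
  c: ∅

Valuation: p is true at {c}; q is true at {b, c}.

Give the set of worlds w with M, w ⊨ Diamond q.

a: successors {c}; q there: c:T. ✓
b: successors {b}; q there: b:T. ✓
c: no successors, so Diamond q fails. ✗

{a, b}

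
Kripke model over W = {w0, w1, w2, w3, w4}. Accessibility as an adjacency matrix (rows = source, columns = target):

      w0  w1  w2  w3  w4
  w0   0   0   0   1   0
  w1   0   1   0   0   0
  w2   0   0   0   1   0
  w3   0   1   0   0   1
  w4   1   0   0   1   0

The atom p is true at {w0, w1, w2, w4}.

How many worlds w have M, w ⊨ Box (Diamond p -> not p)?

3

w0: successors {w3}; Diamond p -> not p there: w3:T. ✓
w1: successors {w1}; Diamond p -> not p there: w1:F. ✗
w2: successors {w3}; Diamond p -> not p there: w3:T. ✓
w3: successors {w1, w4}; Diamond p -> not p there: w1:F, w4:F. ✗
w4: successors {w0, w3}; Diamond p -> not p there: w0:T, w3:T. ✓
Satisfying worlds: {w0, w2, w4}.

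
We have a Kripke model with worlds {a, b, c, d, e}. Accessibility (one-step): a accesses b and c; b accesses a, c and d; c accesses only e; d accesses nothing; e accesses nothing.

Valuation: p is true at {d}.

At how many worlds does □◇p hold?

a: successors {b, c}; ◇p there: b:T, c:F. ✗
b: successors {a, c, d}; ◇p there: a:F, c:F, d:F. ✗
c: successors {e}; ◇p there: e:F. ✗
d: no successors, so □◇p holds vacuously. ✓
e: no successors, so □◇p holds vacuously. ✓
Satisfying worlds: {d, e}.

2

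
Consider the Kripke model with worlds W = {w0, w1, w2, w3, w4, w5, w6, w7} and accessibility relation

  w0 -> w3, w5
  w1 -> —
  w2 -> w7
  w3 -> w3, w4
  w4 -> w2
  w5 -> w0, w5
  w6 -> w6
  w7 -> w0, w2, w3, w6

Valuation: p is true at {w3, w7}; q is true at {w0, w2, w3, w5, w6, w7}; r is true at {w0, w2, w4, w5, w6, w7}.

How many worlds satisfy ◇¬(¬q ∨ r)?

w0: successors {w3, w5}; ¬(¬q ∨ r) there: w3:T, w5:F. ✓
w1: no successors, so ◇¬(¬q ∨ r) fails. ✗
w2: successors {w7}; ¬(¬q ∨ r) there: w7:F. ✗
w3: successors {w3, w4}; ¬(¬q ∨ r) there: w3:T, w4:F. ✓
w4: successors {w2}; ¬(¬q ∨ r) there: w2:F. ✗
w5: successors {w0, w5}; ¬(¬q ∨ r) there: w0:F, w5:F. ✗
w6: successors {w6}; ¬(¬q ∨ r) there: w6:F. ✗
w7: successors {w0, w2, w3, w6}; ¬(¬q ∨ r) there: w0:F, w2:F, w3:T, w6:F. ✓
Satisfying worlds: {w0, w3, w7}.

3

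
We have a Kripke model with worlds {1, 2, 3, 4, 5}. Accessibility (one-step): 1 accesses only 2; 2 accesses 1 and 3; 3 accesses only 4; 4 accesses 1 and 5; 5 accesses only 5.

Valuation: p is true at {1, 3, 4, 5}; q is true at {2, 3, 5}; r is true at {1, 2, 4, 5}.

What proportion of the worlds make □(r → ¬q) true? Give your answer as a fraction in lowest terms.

1: successors {2}; r → ¬q there: 2:F. ✗
2: successors {1, 3}; r → ¬q there: 1:T, 3:T. ✓
3: successors {4}; r → ¬q there: 4:T. ✓
4: successors {1, 5}; r → ¬q there: 1:T, 5:F. ✗
5: successors {5}; r → ¬q there: 5:F. ✗
That's 2 of 5 worlds, so 2/5.

2/5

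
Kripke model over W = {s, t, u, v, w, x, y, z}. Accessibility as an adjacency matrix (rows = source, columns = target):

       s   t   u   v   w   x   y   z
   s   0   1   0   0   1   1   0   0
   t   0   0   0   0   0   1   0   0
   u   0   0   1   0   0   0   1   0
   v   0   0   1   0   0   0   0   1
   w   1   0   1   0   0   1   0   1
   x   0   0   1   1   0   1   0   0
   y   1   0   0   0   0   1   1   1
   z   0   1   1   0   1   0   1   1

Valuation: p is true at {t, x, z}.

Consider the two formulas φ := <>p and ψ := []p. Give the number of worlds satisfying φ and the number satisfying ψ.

7 and 1

For <>p:
s: successors {t, w, x}; p there: t:T, w:F, x:T. ✓
t: successors {x}; p there: x:T. ✓
u: successors {u, y}; p there: u:F, y:F. ✗
v: successors {u, z}; p there: u:F, z:T. ✓
w: successors {s, u, x, z}; p there: s:F, u:F, x:T, z:T. ✓
x: successors {u, v, x}; p there: u:F, v:F, x:T. ✓
y: successors {s, x, y, z}; p there: s:F, x:T, y:F, z:T. ✓
z: successors {t, u, w, y, z}; p there: t:T, u:F, w:F, y:F, z:T. ✓
— 7 worlds.
For []p:
s: successors {t, w, x}; p there: t:T, w:F, x:T. ✗
t: successors {x}; p there: x:T. ✓
u: successors {u, y}; p there: u:F, y:F. ✗
v: successors {u, z}; p there: u:F, z:T. ✗
w: successors {s, u, x, z}; p there: s:F, u:F, x:T, z:T. ✗
x: successors {u, v, x}; p there: u:F, v:F, x:T. ✗
y: successors {s, x, y, z}; p there: s:F, x:T, y:F, z:T. ✗
z: successors {t, u, w, y, z}; p there: t:T, u:F, w:F, y:F, z:T. ✗
— 1 world.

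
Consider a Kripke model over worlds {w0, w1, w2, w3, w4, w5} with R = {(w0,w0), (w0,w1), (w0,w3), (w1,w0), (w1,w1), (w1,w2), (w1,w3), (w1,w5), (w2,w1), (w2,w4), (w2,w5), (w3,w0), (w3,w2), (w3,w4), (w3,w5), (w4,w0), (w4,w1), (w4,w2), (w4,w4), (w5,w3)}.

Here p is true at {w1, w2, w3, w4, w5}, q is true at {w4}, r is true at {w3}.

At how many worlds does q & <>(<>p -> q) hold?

w0: q is F, <>(<>p -> q) is F. ✗
w1: q is F, <>(<>p -> q) is F. ✗
w2: q is F, <>(<>p -> q) is T. ✗
w3: q is F, <>(<>p -> q) is T. ✗
w4: q is T, <>(<>p -> q) is T. ✓
w5: q is F, <>(<>p -> q) is F. ✗
Satisfying worlds: {w4}.

1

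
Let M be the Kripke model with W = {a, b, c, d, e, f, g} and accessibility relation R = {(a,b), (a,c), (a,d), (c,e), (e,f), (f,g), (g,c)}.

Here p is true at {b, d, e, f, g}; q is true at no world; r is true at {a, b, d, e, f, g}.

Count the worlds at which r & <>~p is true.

a: r is T, <>~p is T. ✓
b: r is T, <>~p is F. ✗
c: r is F, <>~p is F. ✗
d: r is T, <>~p is F. ✗
e: r is T, <>~p is F. ✗
f: r is T, <>~p is F. ✗
g: r is T, <>~p is T. ✓
Satisfying worlds: {a, g}.

2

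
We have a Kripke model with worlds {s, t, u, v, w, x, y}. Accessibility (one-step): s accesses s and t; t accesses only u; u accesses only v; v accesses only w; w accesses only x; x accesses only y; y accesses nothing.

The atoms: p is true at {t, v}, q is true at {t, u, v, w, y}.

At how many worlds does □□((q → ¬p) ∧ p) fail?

5

s: successors {s, t}; □((q → ¬p) ∧ p) there: s:F, t:F. ✗
t: successors {u}; □((q → ¬p) ∧ p) there: u:F. ✗
u: successors {v}; □((q → ¬p) ∧ p) there: v:F. ✗
v: successors {w}; □((q → ¬p) ∧ p) there: w:F. ✗
w: successors {x}; □((q → ¬p) ∧ p) there: x:F. ✗
x: successors {y}; □((q → ¬p) ∧ p) there: y:T. ✓
y: no successors, so □□((q → ¬p) ∧ p) holds vacuously. ✓
Satisfying worlds: {x, y}.
So □□((q → ¬p) ∧ p) fails at the other 5 worlds.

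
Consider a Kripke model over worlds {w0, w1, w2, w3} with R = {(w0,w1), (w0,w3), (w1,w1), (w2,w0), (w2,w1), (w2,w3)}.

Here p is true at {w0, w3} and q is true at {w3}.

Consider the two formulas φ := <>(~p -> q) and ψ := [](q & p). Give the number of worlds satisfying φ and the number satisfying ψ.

For <>(~p -> q):
w0: successors {w1, w3}; ~p -> q there: w1:F, w3:T. ✓
w1: successors {w1}; ~p -> q there: w1:F. ✗
w2: successors {w0, w1, w3}; ~p -> q there: w0:T, w1:F, w3:T. ✓
w3: no successors, so <>(~p -> q) fails. ✗
— 2 worlds.
For [](q & p):
w0: successors {w1, w3}; q & p there: w1:F, w3:T. ✗
w1: successors {w1}; q & p there: w1:F. ✗
w2: successors {w0, w1, w3}; q & p there: w0:F, w1:F, w3:T. ✗
w3: no successors, so [](q & p) holds vacuously. ✓
— 1 world.

2 and 1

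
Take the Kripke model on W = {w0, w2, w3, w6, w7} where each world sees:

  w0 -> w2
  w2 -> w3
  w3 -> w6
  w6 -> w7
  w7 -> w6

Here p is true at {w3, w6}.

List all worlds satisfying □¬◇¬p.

w0: successors {w2}; ¬◇¬p there: w2:T. ✓
w2: successors {w3}; ¬◇¬p there: w3:T. ✓
w3: successors {w6}; ¬◇¬p there: w6:F. ✗
w6: successors {w7}; ¬◇¬p there: w7:T. ✓
w7: successors {w6}; ¬◇¬p there: w6:F. ✗

{w0, w2, w6}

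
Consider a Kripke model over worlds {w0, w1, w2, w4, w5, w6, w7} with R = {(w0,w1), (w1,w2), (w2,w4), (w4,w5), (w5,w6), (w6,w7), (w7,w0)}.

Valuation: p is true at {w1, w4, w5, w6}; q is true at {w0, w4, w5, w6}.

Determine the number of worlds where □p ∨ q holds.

5

w0: □p is T, q is T. ✓
w1: □p is F, q is F. ✗
w2: □p is T, q is F. ✓
w4: □p is T, q is T. ✓
w5: □p is T, q is T. ✓
w6: □p is F, q is T. ✓
w7: □p is F, q is F. ✗
Satisfying worlds: {w0, w2, w4, w5, w6}.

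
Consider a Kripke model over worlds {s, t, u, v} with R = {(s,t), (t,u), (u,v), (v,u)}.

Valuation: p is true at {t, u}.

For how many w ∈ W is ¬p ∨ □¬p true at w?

3

s: ¬p is T, □¬p is F. ✓
t: ¬p is F, □¬p is F. ✗
u: ¬p is F, □¬p is T. ✓
v: ¬p is T, □¬p is F. ✓
Satisfying worlds: {s, u, v}.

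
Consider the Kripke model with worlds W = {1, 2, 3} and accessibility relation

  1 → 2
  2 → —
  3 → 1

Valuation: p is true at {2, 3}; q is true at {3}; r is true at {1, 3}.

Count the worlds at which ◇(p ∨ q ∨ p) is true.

1

1: successors {2}; p ∨ q ∨ p there: 2:T. ✓
2: no successors, so ◇(p ∨ q ∨ p) fails. ✗
3: successors {1}; p ∨ q ∨ p there: 1:F. ✗
Satisfying worlds: {1}.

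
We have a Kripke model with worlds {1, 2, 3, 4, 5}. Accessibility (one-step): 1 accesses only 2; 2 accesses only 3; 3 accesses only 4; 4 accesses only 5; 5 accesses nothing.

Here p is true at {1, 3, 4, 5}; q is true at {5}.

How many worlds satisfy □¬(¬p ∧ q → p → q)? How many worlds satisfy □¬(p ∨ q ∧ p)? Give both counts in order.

For □¬(¬p ∧ q → p → q):
1: successors {2}; ¬(¬p ∧ q → p → q) there: 2:F. ✗
2: successors {3}; ¬(¬p ∧ q → p → q) there: 3:F. ✗
3: successors {4}; ¬(¬p ∧ q → p → q) there: 4:F. ✗
4: successors {5}; ¬(¬p ∧ q → p → q) there: 5:F. ✗
5: no successors, so □¬(¬p ∧ q → p → q) holds vacuously. ✓
— 1 world.
For □¬(p ∨ q ∧ p):
1: successors {2}; ¬(p ∨ q ∧ p) there: 2:T. ✓
2: successors {3}; ¬(p ∨ q ∧ p) there: 3:F. ✗
3: successors {4}; ¬(p ∨ q ∧ p) there: 4:F. ✗
4: successors {5}; ¬(p ∨ q ∧ p) there: 5:F. ✗
5: no successors, so □¬(p ∨ q ∧ p) holds vacuously. ✓
— 2 worlds.

1 and 2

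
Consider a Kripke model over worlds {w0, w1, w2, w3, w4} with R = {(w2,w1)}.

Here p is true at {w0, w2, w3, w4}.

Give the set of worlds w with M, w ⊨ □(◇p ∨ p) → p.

{w0, w2, w3, w4}

w0: □(◇p ∨ p) is T, p is T. ✓
w1: □(◇p ∨ p) is T, p is F. ✗
w2: □(◇p ∨ p) is F, p is T. ✓
w3: □(◇p ∨ p) is T, p is T. ✓
w4: □(◇p ∨ p) is T, p is T. ✓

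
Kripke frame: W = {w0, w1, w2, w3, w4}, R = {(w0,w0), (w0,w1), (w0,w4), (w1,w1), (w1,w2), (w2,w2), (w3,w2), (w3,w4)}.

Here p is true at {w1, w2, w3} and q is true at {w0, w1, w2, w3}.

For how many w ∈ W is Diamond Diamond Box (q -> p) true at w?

4

w0: successors {w0, w1, w4}; Diamond Box (q -> p) there: w0:T, w1:T, w4:F. ✓
w1: successors {w1, w2}; Diamond Box (q -> p) there: w1:T, w2:T. ✓
w2: successors {w2}; Diamond Box (q -> p) there: w2:T. ✓
w3: successors {w2, w4}; Diamond Box (q -> p) there: w2:T, w4:F. ✓
w4: no successors, so Diamond Diamond Box (q -> p) fails. ✗
Satisfying worlds: {w0, w1, w2, w3}.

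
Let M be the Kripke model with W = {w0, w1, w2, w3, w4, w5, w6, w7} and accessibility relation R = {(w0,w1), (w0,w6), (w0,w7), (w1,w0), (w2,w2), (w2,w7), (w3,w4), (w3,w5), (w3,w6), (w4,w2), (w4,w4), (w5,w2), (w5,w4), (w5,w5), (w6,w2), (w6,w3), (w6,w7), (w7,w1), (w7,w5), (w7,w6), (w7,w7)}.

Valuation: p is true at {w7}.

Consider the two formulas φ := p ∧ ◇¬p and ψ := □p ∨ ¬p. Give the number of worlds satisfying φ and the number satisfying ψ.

1 and 7

For p ∧ ◇¬p:
w0: p is F, ◇¬p is T. ✗
w1: p is F, ◇¬p is T. ✗
w2: p is F, ◇¬p is T. ✗
w3: p is F, ◇¬p is T. ✗
w4: p is F, ◇¬p is T. ✗
w5: p is F, ◇¬p is T. ✗
w6: p is F, ◇¬p is T. ✗
w7: p is T, ◇¬p is T. ✓
— 1 world.
For □p ∨ ¬p:
w0: □p is F, ¬p is T. ✓
w1: □p is F, ¬p is T. ✓
w2: □p is F, ¬p is T. ✓
w3: □p is F, ¬p is T. ✓
w4: □p is F, ¬p is T. ✓
w5: □p is F, ¬p is T. ✓
w6: □p is F, ¬p is T. ✓
w7: □p is F, ¬p is F. ✗
— 7 worlds.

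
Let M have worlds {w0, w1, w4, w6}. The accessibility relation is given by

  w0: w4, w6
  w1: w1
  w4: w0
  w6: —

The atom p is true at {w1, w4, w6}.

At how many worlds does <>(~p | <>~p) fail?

2

w0: successors {w4, w6}; ~p | <>~p there: w4:T, w6:F. ✓
w1: successors {w1}; ~p | <>~p there: w1:F. ✗
w4: successors {w0}; ~p | <>~p there: w0:T. ✓
w6: no successors, so <>(~p | <>~p) fails. ✗
Satisfying worlds: {w0, w4}.
So <>(~p | <>~p) fails at the other 2 worlds.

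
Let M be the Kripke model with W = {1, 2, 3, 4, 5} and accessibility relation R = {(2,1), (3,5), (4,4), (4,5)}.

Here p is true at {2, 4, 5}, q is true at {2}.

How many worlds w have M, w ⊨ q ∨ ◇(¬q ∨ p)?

3

1: q is F, ◇(¬q ∨ p) is F. ✗
2: q is T, ◇(¬q ∨ p) is T. ✓
3: q is F, ◇(¬q ∨ p) is T. ✓
4: q is F, ◇(¬q ∨ p) is T. ✓
5: q is F, ◇(¬q ∨ p) is F. ✗
Satisfying worlds: {2, 3, 4}.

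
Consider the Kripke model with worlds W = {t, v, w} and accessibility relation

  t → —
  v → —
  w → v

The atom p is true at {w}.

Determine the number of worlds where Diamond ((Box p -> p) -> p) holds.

1

t: no successors, so Diamond ((Box p -> p) -> p) fails. ✗
v: no successors, so Diamond ((Box p -> p) -> p) fails. ✗
w: successors {v}; (Box p -> p) -> p there: v:T. ✓
Satisfying worlds: {w}.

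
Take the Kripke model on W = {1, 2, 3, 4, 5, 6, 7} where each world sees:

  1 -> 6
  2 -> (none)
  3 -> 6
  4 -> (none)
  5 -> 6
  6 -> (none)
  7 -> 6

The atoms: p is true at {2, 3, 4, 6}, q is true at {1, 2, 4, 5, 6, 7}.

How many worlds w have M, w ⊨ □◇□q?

3

1: successors {6}; ◇□q there: 6:F. ✗
2: no successors, so □◇□q holds vacuously. ✓
3: successors {6}; ◇□q there: 6:F. ✗
4: no successors, so □◇□q holds vacuously. ✓
5: successors {6}; ◇□q there: 6:F. ✗
6: no successors, so □◇□q holds vacuously. ✓
7: successors {6}; ◇□q there: 6:F. ✗
Satisfying worlds: {2, 4, 6}.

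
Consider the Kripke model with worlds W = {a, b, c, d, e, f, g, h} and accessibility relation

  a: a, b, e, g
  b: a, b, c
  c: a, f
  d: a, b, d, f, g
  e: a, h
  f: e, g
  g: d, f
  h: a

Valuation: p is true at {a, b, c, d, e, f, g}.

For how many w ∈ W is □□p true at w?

6

a: successors {a, b, e, g}; □p there: a:T, b:T, e:F, g:T. ✗
b: successors {a, b, c}; □p there: a:T, b:T, c:T. ✓
c: successors {a, f}; □p there: a:T, f:T. ✓
d: successors {a, b, d, f, g}; □p there: a:T, b:T, d:T, f:T, g:T. ✓
e: successors {a, h}; □p there: a:T, h:T. ✓
f: successors {e, g}; □p there: e:F, g:T. ✗
g: successors {d, f}; □p there: d:T, f:T. ✓
h: successors {a}; □p there: a:T. ✓
Satisfying worlds: {b, c, d, e, g, h}.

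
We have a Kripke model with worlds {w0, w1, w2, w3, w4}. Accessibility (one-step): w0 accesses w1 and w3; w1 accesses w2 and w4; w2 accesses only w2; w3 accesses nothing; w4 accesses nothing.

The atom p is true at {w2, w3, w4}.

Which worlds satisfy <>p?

{w0, w1, w2}

w0: successors {w1, w3}; p there: w1:F, w3:T. ✓
w1: successors {w2, w4}; p there: w2:T, w4:T. ✓
w2: successors {w2}; p there: w2:T. ✓
w3: no successors, so <>p fails. ✗
w4: no successors, so <>p fails. ✗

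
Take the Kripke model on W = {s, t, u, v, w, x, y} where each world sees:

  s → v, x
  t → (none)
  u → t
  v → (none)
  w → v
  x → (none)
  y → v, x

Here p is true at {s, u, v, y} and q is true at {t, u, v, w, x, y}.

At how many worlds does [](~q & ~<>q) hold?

3

s: successors {v, x}; ~q & ~<>q there: v:F, x:F. ✗
t: no successors, so [](~q & ~<>q) holds vacuously. ✓
u: successors {t}; ~q & ~<>q there: t:F. ✗
v: no successors, so [](~q & ~<>q) holds vacuously. ✓
w: successors {v}; ~q & ~<>q there: v:F. ✗
x: no successors, so [](~q & ~<>q) holds vacuously. ✓
y: successors {v, x}; ~q & ~<>q there: v:F, x:F. ✗
Satisfying worlds: {t, v, x}.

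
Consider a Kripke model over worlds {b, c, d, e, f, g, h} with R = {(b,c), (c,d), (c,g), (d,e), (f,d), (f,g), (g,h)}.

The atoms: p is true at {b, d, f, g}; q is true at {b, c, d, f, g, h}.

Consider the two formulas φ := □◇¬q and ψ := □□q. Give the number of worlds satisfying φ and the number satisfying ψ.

For □◇¬q:
b: successors {c}; ◇¬q there: c:F. ✗
c: successors {d, g}; ◇¬q there: d:T, g:F. ✗
d: successors {e}; ◇¬q there: e:F. ✗
e: no successors, so □◇¬q holds vacuously. ✓
f: successors {d, g}; ◇¬q there: d:T, g:F. ✗
g: successors {h}; ◇¬q there: h:F. ✗
h: no successors, so □◇¬q holds vacuously. ✓
— 2 worlds.
For □□q:
b: successors {c}; □q there: c:T. ✓
c: successors {d, g}; □q there: d:F, g:T. ✗
d: successors {e}; □q there: e:T. ✓
e: no successors, so □□q holds vacuously. ✓
f: successors {d, g}; □q there: d:F, g:T. ✗
g: successors {h}; □q there: h:T. ✓
h: no successors, so □□q holds vacuously. ✓
— 5 worlds.

2 and 5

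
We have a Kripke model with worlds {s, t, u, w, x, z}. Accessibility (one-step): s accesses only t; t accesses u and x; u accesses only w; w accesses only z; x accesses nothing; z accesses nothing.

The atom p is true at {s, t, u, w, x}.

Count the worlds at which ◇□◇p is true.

2

s: successors {t}; □◇p there: t:F. ✗
t: successors {u, x}; □◇p there: u:F, x:T. ✓
u: successors {w}; □◇p there: w:F. ✗
w: successors {z}; □◇p there: z:T. ✓
x: no successors, so ◇□◇p fails. ✗
z: no successors, so ◇□◇p fails. ✗
Satisfying worlds: {t, w}.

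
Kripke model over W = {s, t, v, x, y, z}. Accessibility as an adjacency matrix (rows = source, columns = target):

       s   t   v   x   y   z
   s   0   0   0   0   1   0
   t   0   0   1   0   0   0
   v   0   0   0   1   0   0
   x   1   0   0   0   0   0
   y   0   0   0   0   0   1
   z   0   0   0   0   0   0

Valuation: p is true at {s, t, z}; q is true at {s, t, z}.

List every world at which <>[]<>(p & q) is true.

s: successors {y}; []<>(p & q) there: y:F. ✗
t: successors {v}; []<>(p & q) there: v:T. ✓
v: successors {x}; []<>(p & q) there: x:F. ✗
x: successors {s}; []<>(p & q) there: s:T. ✓
y: successors {z}; []<>(p & q) there: z:T. ✓
z: no successors, so <>[]<>(p & q) fails. ✗

{t, x, y}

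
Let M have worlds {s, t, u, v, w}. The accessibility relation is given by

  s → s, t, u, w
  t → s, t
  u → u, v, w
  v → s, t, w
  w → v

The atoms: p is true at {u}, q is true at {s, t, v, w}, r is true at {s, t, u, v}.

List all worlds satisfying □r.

s: successors {s, t, u, w}; r there: s:T, t:T, u:T, w:F. ✗
t: successors {s, t}; r there: s:T, t:T. ✓
u: successors {u, v, w}; r there: u:T, v:T, w:F. ✗
v: successors {s, t, w}; r there: s:T, t:T, w:F. ✗
w: successors {v}; r there: v:T. ✓

{t, w}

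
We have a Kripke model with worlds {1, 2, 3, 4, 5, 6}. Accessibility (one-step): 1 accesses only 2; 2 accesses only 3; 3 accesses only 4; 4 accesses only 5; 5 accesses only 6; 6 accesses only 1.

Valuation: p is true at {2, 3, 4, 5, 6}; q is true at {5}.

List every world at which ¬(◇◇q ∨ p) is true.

{1}

1: ◇◇q ∨ p is F. ✓
2: ◇◇q ∨ p is T. ✗
3: ◇◇q ∨ p is T. ✗
4: ◇◇q ∨ p is T. ✗
5: ◇◇q ∨ p is T. ✗
6: ◇◇q ∨ p is T. ✗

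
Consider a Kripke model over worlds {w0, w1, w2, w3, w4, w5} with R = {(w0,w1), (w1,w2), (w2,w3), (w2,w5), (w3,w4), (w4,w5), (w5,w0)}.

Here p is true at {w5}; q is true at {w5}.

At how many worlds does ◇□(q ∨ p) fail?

5

w0: successors {w1}; □(q ∨ p) there: w1:F. ✗
w1: successors {w2}; □(q ∨ p) there: w2:F. ✗
w2: successors {w3, w5}; □(q ∨ p) there: w3:F, w5:F. ✗
w3: successors {w4}; □(q ∨ p) there: w4:T. ✓
w4: successors {w5}; □(q ∨ p) there: w5:F. ✗
w5: successors {w0}; □(q ∨ p) there: w0:F. ✗
Satisfying worlds: {w3}.
So ◇□(q ∨ p) fails at the other 5 worlds.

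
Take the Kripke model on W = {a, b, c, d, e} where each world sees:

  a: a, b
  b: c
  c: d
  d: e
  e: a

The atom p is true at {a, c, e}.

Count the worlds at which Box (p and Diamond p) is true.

2

a: successors {a, b}; p and Diamond p there: a:T, b:F. ✗
b: successors {c}; p and Diamond p there: c:F. ✗
c: successors {d}; p and Diamond p there: d:F. ✗
d: successors {e}; p and Diamond p there: e:T. ✓
e: successors {a}; p and Diamond p there: a:T. ✓
Satisfying worlds: {d, e}.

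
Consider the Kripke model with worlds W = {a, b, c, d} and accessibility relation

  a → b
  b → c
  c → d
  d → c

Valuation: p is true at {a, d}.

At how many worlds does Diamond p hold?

1

a: successors {b}; p there: b:F. ✗
b: successors {c}; p there: c:F. ✗
c: successors {d}; p there: d:T. ✓
d: successors {c}; p there: c:F. ✗
Satisfying worlds: {c}.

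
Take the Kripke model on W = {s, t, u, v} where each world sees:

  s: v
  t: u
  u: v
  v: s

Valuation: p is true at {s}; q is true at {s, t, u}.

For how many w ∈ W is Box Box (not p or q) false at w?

0

s: successors {v}; Box (not p or q) there: v:T. ✓
t: successors {u}; Box (not p or q) there: u:T. ✓
u: successors {v}; Box (not p or q) there: v:T. ✓
v: successors {s}; Box (not p or q) there: s:T. ✓
Satisfying worlds: {s, t, u, v}.
So Box Box (not p or q) fails at the other 0 worlds.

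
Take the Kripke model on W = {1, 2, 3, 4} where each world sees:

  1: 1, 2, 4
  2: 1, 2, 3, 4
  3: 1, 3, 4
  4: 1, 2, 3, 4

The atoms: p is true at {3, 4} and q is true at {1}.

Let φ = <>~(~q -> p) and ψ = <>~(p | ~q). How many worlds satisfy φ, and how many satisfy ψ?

3 and 4

For <>~(~q -> p):
1: successors {1, 2, 4}; ~(~q -> p) there: 1:F, 2:T, 4:F. ✓
2: successors {1, 2, 3, 4}; ~(~q -> p) there: 1:F, 2:T, 3:F, 4:F. ✓
3: successors {1, 3, 4}; ~(~q -> p) there: 1:F, 3:F, 4:F. ✗
4: successors {1, 2, 3, 4}; ~(~q -> p) there: 1:F, 2:T, 3:F, 4:F. ✓
— 3 worlds.
For <>~(p | ~q):
1: successors {1, 2, 4}; ~(p | ~q) there: 1:T, 2:F, 4:F. ✓
2: successors {1, 2, 3, 4}; ~(p | ~q) there: 1:T, 2:F, 3:F, 4:F. ✓
3: successors {1, 3, 4}; ~(p | ~q) there: 1:T, 3:F, 4:F. ✓
4: successors {1, 2, 3, 4}; ~(p | ~q) there: 1:T, 2:F, 3:F, 4:F. ✓
— 4 worlds.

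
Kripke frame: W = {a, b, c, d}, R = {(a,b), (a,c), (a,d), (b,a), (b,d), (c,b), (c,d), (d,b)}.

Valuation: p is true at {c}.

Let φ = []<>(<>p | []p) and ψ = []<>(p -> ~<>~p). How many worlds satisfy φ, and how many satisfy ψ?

1 and 4

For []<>(<>p | []p):
a: successors {b, c, d}; <>(<>p | []p) there: b:T, c:F, d:F. ✗
b: successors {a, d}; <>(<>p | []p) there: a:F, d:F. ✗
c: successors {b, d}; <>(<>p | []p) there: b:T, d:F. ✗
d: successors {b}; <>(<>p | []p) there: b:T. ✓
— 1 world.
For []<>(p -> ~<>~p):
a: successors {b, c, d}; <>(p -> ~<>~p) there: b:T, c:T, d:T. ✓
b: successors {a, d}; <>(p -> ~<>~p) there: a:T, d:T. ✓
c: successors {b, d}; <>(p -> ~<>~p) there: b:T, d:T. ✓
d: successors {b}; <>(p -> ~<>~p) there: b:T. ✓
— 4 worlds.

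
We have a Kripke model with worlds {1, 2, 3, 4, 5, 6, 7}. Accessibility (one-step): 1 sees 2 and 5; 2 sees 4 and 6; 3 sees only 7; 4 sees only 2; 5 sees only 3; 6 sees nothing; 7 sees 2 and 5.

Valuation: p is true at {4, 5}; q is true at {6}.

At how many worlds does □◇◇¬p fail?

1

1: successors {2, 5}; ◇◇¬p there: 2:T, 5:T. ✓
2: successors {4, 6}; ◇◇¬p there: 4:T, 6:F. ✗
3: successors {7}; ◇◇¬p there: 7:T. ✓
4: successors {2}; ◇◇¬p there: 2:T. ✓
5: successors {3}; ◇◇¬p there: 3:T. ✓
6: no successors, so □◇◇¬p holds vacuously. ✓
7: successors {2, 5}; ◇◇¬p there: 2:T, 5:T. ✓
Satisfying worlds: {1, 3, 4, 5, 6, 7}.
So □◇◇¬p fails at the other 1 world.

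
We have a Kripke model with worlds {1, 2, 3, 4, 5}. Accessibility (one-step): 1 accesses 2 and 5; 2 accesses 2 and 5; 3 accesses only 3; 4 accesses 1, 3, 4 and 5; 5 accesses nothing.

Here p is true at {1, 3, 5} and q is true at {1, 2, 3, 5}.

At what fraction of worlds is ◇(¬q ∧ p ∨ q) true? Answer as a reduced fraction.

4/5

1: successors {2, 5}; ¬q ∧ p ∨ q there: 2:T, 5:T. ✓
2: successors {2, 5}; ¬q ∧ p ∨ q there: 2:T, 5:T. ✓
3: successors {3}; ¬q ∧ p ∨ q there: 3:T. ✓
4: successors {1, 3, 4, 5}; ¬q ∧ p ∨ q there: 1:T, 3:T, 4:F, 5:T. ✓
5: no successors, so ◇(¬q ∧ p ∨ q) fails. ✗
That's 4 of 5 worlds, so 4/5.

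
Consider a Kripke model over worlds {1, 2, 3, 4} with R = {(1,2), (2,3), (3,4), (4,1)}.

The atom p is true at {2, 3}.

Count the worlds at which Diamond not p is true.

1: successors {2}; not p there: 2:F. ✗
2: successors {3}; not p there: 3:F. ✗
3: successors {4}; not p there: 4:T. ✓
4: successors {1}; not p there: 1:T. ✓
Satisfying worlds: {3, 4}.

2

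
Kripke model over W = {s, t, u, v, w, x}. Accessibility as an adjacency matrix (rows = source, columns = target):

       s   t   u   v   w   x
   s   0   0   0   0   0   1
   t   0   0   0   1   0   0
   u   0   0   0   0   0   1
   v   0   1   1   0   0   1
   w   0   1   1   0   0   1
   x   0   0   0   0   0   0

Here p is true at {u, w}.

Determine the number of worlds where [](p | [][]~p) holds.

s: successors {x}; p | [][]~p there: x:T. ✓
t: successors {v}; p | [][]~p there: v:T. ✓
u: successors {x}; p | [][]~p there: x:T. ✓
v: successors {t, u, x}; p | [][]~p there: t:F, u:T, x:T. ✗
w: successors {t, u, x}; p | [][]~p there: t:F, u:T, x:T. ✗
x: no successors, so [](p | [][]~p) holds vacuously. ✓
Satisfying worlds: {s, t, u, x}.

4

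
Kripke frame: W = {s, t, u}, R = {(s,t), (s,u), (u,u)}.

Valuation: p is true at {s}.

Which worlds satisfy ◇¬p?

{s, u}

s: successors {t, u}; ¬p there: t:T, u:T. ✓
t: no successors, so ◇¬p fails. ✗
u: successors {u}; ¬p there: u:T. ✓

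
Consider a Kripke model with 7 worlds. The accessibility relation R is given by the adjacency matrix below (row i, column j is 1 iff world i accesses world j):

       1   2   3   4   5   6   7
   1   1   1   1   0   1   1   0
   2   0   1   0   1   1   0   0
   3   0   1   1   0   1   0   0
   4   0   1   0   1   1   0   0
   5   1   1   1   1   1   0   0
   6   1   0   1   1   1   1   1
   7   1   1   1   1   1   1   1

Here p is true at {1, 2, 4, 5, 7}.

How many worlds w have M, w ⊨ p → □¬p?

2

1: p is T, □¬p is F. ✗
2: p is T, □¬p is F. ✗
3: p is F, □¬p is F. ✓
4: p is T, □¬p is F. ✗
5: p is T, □¬p is F. ✗
6: p is F, □¬p is F. ✓
7: p is T, □¬p is F. ✗
Satisfying worlds: {3, 6}.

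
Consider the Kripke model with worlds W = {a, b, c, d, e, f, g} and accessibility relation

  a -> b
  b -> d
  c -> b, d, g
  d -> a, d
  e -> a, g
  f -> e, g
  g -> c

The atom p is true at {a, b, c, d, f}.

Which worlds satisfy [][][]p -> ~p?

{c, e, f, g}

a: [][][]p is T, ~p is F. ✗
b: [][][]p is T, ~p is F. ✗
c: [][][]p is F, ~p is F. ✓
d: [][][]p is T, ~p is F. ✗
e: [][][]p is F, ~p is T. ✓
f: [][][]p is F, ~p is F. ✓
g: [][][]p is T, ~p is T. ✓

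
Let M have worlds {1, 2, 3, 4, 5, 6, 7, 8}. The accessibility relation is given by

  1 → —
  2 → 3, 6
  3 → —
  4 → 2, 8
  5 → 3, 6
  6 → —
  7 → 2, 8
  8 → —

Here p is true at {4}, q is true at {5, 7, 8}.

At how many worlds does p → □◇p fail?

1

1: p is F, □◇p is T. ✓
2: p is F, □◇p is F. ✓
3: p is F, □◇p is T. ✓
4: p is T, □◇p is F. ✗
5: p is F, □◇p is F. ✓
6: p is F, □◇p is T. ✓
7: p is F, □◇p is F. ✓
8: p is F, □◇p is T. ✓
Satisfying worlds: {1, 2, 3, 5, 6, 7, 8}.
So p → □◇p fails at the other 1 world.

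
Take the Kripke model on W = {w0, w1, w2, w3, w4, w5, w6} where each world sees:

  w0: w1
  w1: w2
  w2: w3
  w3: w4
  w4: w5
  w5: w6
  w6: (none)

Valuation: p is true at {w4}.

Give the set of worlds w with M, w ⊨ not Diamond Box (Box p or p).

{w0, w3, w6}

w0: Diamond Box (Box p or p) is F. ✓
w1: Diamond Box (Box p or p) is T. ✗
w2: Diamond Box (Box p or p) is T. ✗
w3: Diamond Box (Box p or p) is F. ✓
w4: Diamond Box (Box p or p) is T. ✗
w5: Diamond Box (Box p or p) is T. ✗
w6: Diamond Box (Box p or p) is F. ✓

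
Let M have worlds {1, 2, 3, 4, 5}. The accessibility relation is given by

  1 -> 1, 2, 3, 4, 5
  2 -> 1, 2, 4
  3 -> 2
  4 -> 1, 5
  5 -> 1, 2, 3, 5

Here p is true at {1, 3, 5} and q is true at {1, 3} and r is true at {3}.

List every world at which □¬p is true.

{3}

1: successors {1, 2, 3, 4, 5}; ¬p there: 1:F, 2:T, 3:F, 4:T, 5:F. ✗
2: successors {1, 2, 4}; ¬p there: 1:F, 2:T, 4:T. ✗
3: successors {2}; ¬p there: 2:T. ✓
4: successors {1, 5}; ¬p there: 1:F, 5:F. ✗
5: successors {1, 2, 3, 5}; ¬p there: 1:F, 2:T, 3:F, 5:F. ✗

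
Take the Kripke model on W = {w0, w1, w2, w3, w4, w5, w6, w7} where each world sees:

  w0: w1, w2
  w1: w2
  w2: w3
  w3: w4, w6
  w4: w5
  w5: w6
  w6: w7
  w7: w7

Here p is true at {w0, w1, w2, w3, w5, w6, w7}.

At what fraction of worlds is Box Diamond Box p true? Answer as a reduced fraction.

3/4

w0: successors {w1, w2}; Diamond Box p there: w1:T, w2:F. ✗
w1: successors {w2}; Diamond Box p there: w2:F. ✗
w2: successors {w3}; Diamond Box p there: w3:T. ✓
w3: successors {w4, w6}; Diamond Box p there: w4:T, w6:T. ✓
w4: successors {w5}; Diamond Box p there: w5:T. ✓
w5: successors {w6}; Diamond Box p there: w6:T. ✓
w6: successors {w7}; Diamond Box p there: w7:T. ✓
w7: successors {w7}; Diamond Box p there: w7:T. ✓
That's 6 of 8 worlds, so 6/8 = 3/4.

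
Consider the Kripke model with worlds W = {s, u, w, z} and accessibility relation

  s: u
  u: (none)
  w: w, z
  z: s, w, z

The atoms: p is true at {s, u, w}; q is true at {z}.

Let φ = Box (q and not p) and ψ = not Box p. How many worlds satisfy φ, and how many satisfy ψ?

For Box (q and not p):
s: successors {u}; q and not p there: u:F. ✗
u: no successors, so Box (q and not p) holds vacuously. ✓
w: successors {w, z}; q and not p there: w:F, z:T. ✗
z: successors {s, w, z}; q and not p there: s:F, w:F, z:T. ✗
— 1 world.
For not Box p:
s: Box p is T. ✗
u: Box p is T. ✗
w: Box p is F. ✓
z: Box p is F. ✓
— 2 worlds.

1 and 2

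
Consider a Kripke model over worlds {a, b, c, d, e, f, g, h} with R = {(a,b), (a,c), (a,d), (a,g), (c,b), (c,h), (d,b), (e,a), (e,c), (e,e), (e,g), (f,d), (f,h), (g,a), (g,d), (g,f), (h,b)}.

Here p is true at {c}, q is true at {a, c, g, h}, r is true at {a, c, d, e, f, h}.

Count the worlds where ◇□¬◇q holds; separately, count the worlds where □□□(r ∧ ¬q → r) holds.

7 and 8

For ◇□¬◇q:
a: successors {b, c, d, g}; □¬◇q there: b:T, c:T, d:T, g:F. ✓
b: no successors, so ◇□¬◇q fails. ✗
c: successors {b, h}; □¬◇q there: b:T, h:T. ✓
d: successors {b}; □¬◇q there: b:T. ✓
e: successors {a, c, e, g}; □¬◇q there: a:F, c:T, e:F, g:F. ✓
f: successors {d, h}; □¬◇q there: d:T, h:T. ✓
g: successors {a, d, f}; □¬◇q there: a:F, d:T, f:T. ✓
h: successors {b}; □¬◇q there: b:T. ✓
— 7 worlds.
For □□□(r ∧ ¬q → r):
a: successors {b, c, d, g}; □□(r ∧ ¬q → r) there: b:T, c:T, d:T, g:T. ✓
b: no successors, so □□□(r ∧ ¬q → r) holds vacuously. ✓
c: successors {b, h}; □□(r ∧ ¬q → r) there: b:T, h:T. ✓
d: successors {b}; □□(r ∧ ¬q → r) there: b:T. ✓
e: successors {a, c, e, g}; □□(r ∧ ¬q → r) there: a:T, c:T, e:T, g:T. ✓
f: successors {d, h}; □□(r ∧ ¬q → r) there: d:T, h:T. ✓
g: successors {a, d, f}; □□(r ∧ ¬q → r) there: a:T, d:T, f:T. ✓
h: successors {b}; □□(r ∧ ¬q → r) there: b:T. ✓
— 8 worlds.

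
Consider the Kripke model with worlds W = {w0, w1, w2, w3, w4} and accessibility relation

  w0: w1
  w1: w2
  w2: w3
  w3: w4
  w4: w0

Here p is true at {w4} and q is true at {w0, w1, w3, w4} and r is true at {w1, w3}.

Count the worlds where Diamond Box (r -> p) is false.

w0: successors {w1}; Box (r -> p) there: w1:T. ✓
w1: successors {w2}; Box (r -> p) there: w2:F. ✗
w2: successors {w3}; Box (r -> p) there: w3:T. ✓
w3: successors {w4}; Box (r -> p) there: w4:T. ✓
w4: successors {w0}; Box (r -> p) there: w0:F. ✗
Satisfying worlds: {w0, w2, w3}.
So Diamond Box (r -> p) fails at the other 2 worlds.

2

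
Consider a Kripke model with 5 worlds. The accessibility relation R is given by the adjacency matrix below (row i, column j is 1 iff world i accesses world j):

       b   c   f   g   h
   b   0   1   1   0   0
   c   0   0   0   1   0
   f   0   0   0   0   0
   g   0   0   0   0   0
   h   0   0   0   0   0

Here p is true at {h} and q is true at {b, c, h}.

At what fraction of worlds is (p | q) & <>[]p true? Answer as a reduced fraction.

2/5

b: p | q is T, <>[]p is T. ✓
c: p | q is T, <>[]p is T. ✓
f: p | q is F, <>[]p is F. ✗
g: p | q is F, <>[]p is F. ✗
h: p | q is T, <>[]p is F. ✗
That's 2 of 5 worlds, so 2/5.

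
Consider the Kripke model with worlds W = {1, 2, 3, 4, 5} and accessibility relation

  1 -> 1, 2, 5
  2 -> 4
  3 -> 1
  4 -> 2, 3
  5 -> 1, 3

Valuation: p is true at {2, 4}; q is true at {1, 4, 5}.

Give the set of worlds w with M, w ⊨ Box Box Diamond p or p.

1: Box Box Diamond p is F, p is F. ✗
2: Box Box Diamond p is F, p is T. ✓
3: Box Box Diamond p is F, p is F. ✗
4: Box Box Diamond p is T, p is T. ✓
5: Box Box Diamond p is F, p is F. ✗

{2, 4}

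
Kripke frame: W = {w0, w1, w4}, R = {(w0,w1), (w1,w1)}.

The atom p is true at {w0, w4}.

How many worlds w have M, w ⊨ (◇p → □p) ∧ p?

2

w0: ◇p → □p is T, p is T. ✓
w1: ◇p → □p is T, p is F. ✗
w4: ◇p → □p is T, p is T. ✓
Satisfying worlds: {w0, w4}.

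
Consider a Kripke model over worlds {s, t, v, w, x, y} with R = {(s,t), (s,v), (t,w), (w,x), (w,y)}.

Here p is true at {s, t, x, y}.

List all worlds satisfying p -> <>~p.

{s, t, v, w}

s: p is T, <>~p is T. ✓
t: p is T, <>~p is T. ✓
v: p is F, <>~p is F. ✓
w: p is F, <>~p is F. ✓
x: p is T, <>~p is F. ✗
y: p is T, <>~p is F. ✗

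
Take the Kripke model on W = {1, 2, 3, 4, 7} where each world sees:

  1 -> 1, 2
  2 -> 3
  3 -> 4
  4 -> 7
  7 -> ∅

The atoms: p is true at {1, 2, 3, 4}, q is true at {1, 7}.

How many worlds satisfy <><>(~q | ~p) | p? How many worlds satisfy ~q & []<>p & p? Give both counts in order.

For <><>(~q | ~p) | p:
1: <><>(~q | ~p) is T, p is T. ✓
2: <><>(~q | ~p) is T, p is T. ✓
3: <><>(~q | ~p) is T, p is T. ✓
4: <><>(~q | ~p) is F, p is T. ✓
7: <><>(~q | ~p) is F, p is F. ✗
— 4 worlds.
For ~q & []<>p & p:
1: ~q & []<>p is F, p is T. ✗
2: ~q & []<>p is T, p is T. ✓
3: ~q & []<>p is F, p is T. ✗
4: ~q & []<>p is F, p is T. ✗
7: ~q & []<>p is F, p is F. ✗
— 1 world.

4 and 1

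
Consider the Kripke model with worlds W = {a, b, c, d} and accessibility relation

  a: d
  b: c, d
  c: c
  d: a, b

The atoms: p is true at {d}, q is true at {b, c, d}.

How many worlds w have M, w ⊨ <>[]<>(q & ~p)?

3

a: successors {d}; []<>(q & ~p) there: d:F. ✗
b: successors {c, d}; []<>(q & ~p) there: c:T, d:F. ✓
c: successors {c}; []<>(q & ~p) there: c:T. ✓
d: successors {a, b}; []<>(q & ~p) there: a:T, b:T. ✓
Satisfying worlds: {b, c, d}.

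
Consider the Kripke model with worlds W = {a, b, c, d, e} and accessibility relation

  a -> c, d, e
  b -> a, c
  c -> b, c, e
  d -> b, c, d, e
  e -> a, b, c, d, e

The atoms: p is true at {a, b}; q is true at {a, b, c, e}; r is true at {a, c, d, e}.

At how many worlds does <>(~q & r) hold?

a: successors {c, d, e}; ~q & r there: c:F, d:T, e:F. ✓
b: successors {a, c}; ~q & r there: a:F, c:F. ✗
c: successors {b, c, e}; ~q & r there: b:F, c:F, e:F. ✗
d: successors {b, c, d, e}; ~q & r there: b:F, c:F, d:T, e:F. ✓
e: successors {a, b, c, d, e}; ~q & r there: a:F, b:F, c:F, d:T, e:F. ✓
Satisfying worlds: {a, d, e}.

3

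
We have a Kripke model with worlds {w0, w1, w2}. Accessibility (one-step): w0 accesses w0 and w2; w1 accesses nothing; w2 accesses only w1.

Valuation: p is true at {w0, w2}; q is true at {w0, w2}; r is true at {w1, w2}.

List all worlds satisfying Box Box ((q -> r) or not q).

{w1, w2}

w0: successors {w0, w2}; Box ((q -> r) or not q) there: w0:F, w2:T. ✗
w1: no successors, so Box Box ((q -> r) or not q) holds vacuously. ✓
w2: successors {w1}; Box ((q -> r) or not q) there: w1:T. ✓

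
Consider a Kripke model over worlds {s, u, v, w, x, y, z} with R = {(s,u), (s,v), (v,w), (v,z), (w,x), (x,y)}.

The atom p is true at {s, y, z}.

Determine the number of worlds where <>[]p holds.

4

s: successors {u, v}; []p there: u:T, v:F. ✓
u: no successors, so <>[]p fails. ✗
v: successors {w, z}; []p there: w:F, z:T. ✓
w: successors {x}; []p there: x:T. ✓
x: successors {y}; []p there: y:T. ✓
y: no successors, so <>[]p fails. ✗
z: no successors, so <>[]p fails. ✗
Satisfying worlds: {s, v, w, x}.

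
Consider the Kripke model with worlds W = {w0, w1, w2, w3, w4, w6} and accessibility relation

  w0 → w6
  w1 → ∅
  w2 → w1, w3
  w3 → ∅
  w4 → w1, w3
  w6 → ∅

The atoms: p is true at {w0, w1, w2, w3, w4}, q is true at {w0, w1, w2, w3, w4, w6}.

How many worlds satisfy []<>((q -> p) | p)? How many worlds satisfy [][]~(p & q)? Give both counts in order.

3 and 6

For []<>((q -> p) | p):
w0: successors {w6}; <>((q -> p) | p) there: w6:F. ✗
w1: no successors, so []<>((q -> p) | p) holds vacuously. ✓
w2: successors {w1, w3}; <>((q -> p) | p) there: w1:F, w3:F. ✗
w3: no successors, so []<>((q -> p) | p) holds vacuously. ✓
w4: successors {w1, w3}; <>((q -> p) | p) there: w1:F, w3:F. ✗
w6: no successors, so []<>((q -> p) | p) holds vacuously. ✓
— 3 worlds.
For [][]~(p & q):
w0: successors {w6}; []~(p & q) there: w6:T. ✓
w1: no successors, so [][]~(p & q) holds vacuously. ✓
w2: successors {w1, w3}; []~(p & q) there: w1:T, w3:T. ✓
w3: no successors, so [][]~(p & q) holds vacuously. ✓
w4: successors {w1, w3}; []~(p & q) there: w1:T, w3:T. ✓
w6: no successors, so [][]~(p & q) holds vacuously. ✓
— 6 worlds.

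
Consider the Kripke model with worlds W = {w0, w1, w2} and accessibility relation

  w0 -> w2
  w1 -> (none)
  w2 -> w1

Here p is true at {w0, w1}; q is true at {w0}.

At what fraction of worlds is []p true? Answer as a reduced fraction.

w0: successors {w2}; p there: w2:F. ✗
w1: no successors, so []p holds vacuously. ✓
w2: successors {w1}; p there: w1:T. ✓
That's 2 of 3 worlds, so 2/3.

2/3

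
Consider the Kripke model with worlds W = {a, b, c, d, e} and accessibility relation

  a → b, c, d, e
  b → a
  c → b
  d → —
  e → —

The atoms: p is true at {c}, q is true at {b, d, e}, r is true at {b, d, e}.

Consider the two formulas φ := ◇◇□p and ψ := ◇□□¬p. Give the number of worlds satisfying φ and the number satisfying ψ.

1 and 2

For ◇◇□p:
a: successors {b, c, d, e}; ◇□p there: b:F, c:F, d:F, e:F. ✗
b: successors {a}; ◇□p there: a:T. ✓
c: successors {b}; ◇□p there: b:F. ✗
d: no successors, so ◇◇□p fails. ✗
e: no successors, so ◇◇□p fails. ✗
— 1 world.
For ◇□□¬p:
a: successors {b, c, d, e}; □□¬p there: b:F, c:T, d:T, e:T. ✓
b: successors {a}; □□¬p there: a:T. ✓
c: successors {b}; □□¬p there: b:F. ✗
d: no successors, so ◇□□¬p fails. ✗
e: no successors, so ◇□□¬p fails. ✗
— 2 worlds.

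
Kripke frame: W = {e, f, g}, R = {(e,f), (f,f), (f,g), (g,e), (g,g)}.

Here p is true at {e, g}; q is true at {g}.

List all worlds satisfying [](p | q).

{g}

e: successors {f}; p | q there: f:F. ✗
f: successors {f, g}; p | q there: f:F, g:T. ✗
g: successors {e, g}; p | q there: e:T, g:T. ✓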